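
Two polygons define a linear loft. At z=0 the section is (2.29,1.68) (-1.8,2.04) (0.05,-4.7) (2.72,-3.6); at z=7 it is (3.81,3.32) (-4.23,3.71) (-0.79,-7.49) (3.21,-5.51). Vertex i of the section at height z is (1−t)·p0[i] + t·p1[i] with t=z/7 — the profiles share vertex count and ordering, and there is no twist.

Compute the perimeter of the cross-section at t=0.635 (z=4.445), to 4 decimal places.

Perimeter at t=0.635: 28.0232

Cross-section at t=0.635: each vertex is (1-t)·p0[i] + t·p1[i].
  v1: (1-0.635)·(2.29,1.68) + 0.635·(3.81,3.32) = (3.2552,2.7214)
  v2: (1-0.635)·(-1.8,2.04) + 0.635·(-4.23,3.71) = (-3.3431,3.1005)
  v3: (1-0.635)·(0.05,-4.7) + 0.635·(-0.79,-7.49) = (-0.4834,-6.4717)
  v4: (1-0.635)·(2.72,-3.6) + 0.635·(3.21,-5.51) = (3.0311,-4.8129)
Perimeter = Σ |v_{i+1} − v_i|:
  edge 1→2: √(-6.5983² + 0.3791²) = 6.6091 (running 6.6091)
  edge 2→3: √(2.8597² + -9.5721²) = 9.9901 (running 16.5993)
  edge 3→4: √(3.5145² + 1.6588²) = 3.8863 (running 20.4856)
  edge 4→1: √(0.2241² + 7.5343²) = 7.5376 (running 28.0232)
Perimeter = 28.0232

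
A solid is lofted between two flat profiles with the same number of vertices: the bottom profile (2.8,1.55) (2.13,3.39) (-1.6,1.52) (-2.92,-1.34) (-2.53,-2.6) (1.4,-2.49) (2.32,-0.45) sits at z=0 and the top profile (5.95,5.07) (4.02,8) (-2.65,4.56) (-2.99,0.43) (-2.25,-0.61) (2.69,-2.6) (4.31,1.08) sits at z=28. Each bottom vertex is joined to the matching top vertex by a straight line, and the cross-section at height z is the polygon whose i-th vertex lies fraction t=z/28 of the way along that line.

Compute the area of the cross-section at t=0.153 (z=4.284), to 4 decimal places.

Cross-section at t=0.153: each vertex is (1-t)·p0[i] + t·p1[i].
  v1: (1-0.153)·(2.8,1.55) + 0.153·(5.95,5.07) = (3.2820,2.0886)
  v2: (1-0.153)·(2.13,3.39) + 0.153·(4.02,8) = (2.4192,4.0953)
  v3: (1-0.153)·(-1.6,1.52) + 0.153·(-2.65,4.56) = (-1.7607,1.9851)
  v4: (1-0.153)·(-2.92,-1.34) + 0.153·(-2.99,0.43) = (-2.9307,-1.0692)
  v5: (1-0.153)·(-2.53,-2.6) + 0.153·(-2.25,-0.61) = (-2.4872,-2.2955)
  v6: (1-0.153)·(1.4,-2.49) + 0.153·(2.69,-2.6) = (1.5974,-2.5068)
  v7: (1-0.153)·(2.32,-0.45) + 0.153·(4.31,1.08) = (2.6245,-0.2159)
Shoelace sum Σ(x_i·y_{i+1} − x_{i+1}·y_i):
  i=1: 3.2820·4.0953 − 2.4192·2.0886 = +8.3881 (running +8.3881)
  i=2: 2.4192·1.9851 − -1.7607·4.0953 = +12.0128 (running +20.4009)
  i=3: -1.7607·-1.0692 − -2.9307·1.9851 = +7.7003 (running +28.1012)
  i=4: -2.9307·-2.2955 − -2.4872·-1.0692 = +4.0683 (running +32.1694)
  i=5: -2.4872·-2.5068 − 1.5974·-2.2955 = +9.9017 (running +42.0711)
  i=6: 1.5974·-0.2159 − 2.6245·-2.5068 = +6.2342 (running +48.3053)
  i=7: 2.6245·2.0886 − 3.2820·-0.2159 = +6.1900 (running +54.4953)
Area = |Σ|/2 = |54.4953|/2 = 27.2477

Area at t=0.153: 27.2477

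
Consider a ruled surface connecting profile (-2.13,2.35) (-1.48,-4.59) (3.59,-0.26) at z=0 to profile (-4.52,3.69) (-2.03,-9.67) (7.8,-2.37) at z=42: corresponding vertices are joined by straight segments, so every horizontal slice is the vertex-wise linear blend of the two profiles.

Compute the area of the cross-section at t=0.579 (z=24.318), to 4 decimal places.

Area at t=0.579: 46.8904

Cross-section at t=0.579: each vertex is (1-t)·p0[i] + t·p1[i].
  v1: (1-0.579)·(-2.13,2.35) + 0.579·(-4.52,3.69) = (-3.5138,3.1259)
  v2: (1-0.579)·(-1.48,-4.59) + 0.579·(-2.03,-9.67) = (-1.7984,-7.5313)
  v3: (1-0.579)·(3.59,-0.26) + 0.579·(7.8,-2.37) = (6.0276,-1.4817)
Shoelace sum Σ(x_i·y_{i+1} − x_{i+1}·y_i):
  i=1: -3.5138·-7.5313 − -1.7984·3.1259 = +32.0853 (running +32.0853)
  i=2: -1.7984·-1.4817 − 6.0276·-7.5313 = +48.0605 (running +80.1458)
  i=3: 6.0276·3.1259 − -3.5138·-1.4817 = +13.6350 (running +93.7808)
Area = |Σ|/2 = |93.7808|/2 = 46.8904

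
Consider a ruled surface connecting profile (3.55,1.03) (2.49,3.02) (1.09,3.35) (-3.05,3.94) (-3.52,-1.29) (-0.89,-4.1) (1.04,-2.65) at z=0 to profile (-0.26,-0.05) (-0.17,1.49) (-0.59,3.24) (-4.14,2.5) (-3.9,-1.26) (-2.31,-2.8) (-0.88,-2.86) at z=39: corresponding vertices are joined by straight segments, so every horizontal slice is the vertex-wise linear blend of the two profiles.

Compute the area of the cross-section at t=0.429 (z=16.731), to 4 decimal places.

Cross-section at t=0.429: each vertex is (1-t)·p0[i] + t·p1[i].
  v1: (1-0.429)·(3.55,1.03) + 0.429·(-0.26,-0.05) = (1.9155,0.5667)
  v2: (1-0.429)·(2.49,3.02) + 0.429·(-0.17,1.49) = (1.3489,2.3636)
  v3: (1-0.429)·(1.09,3.35) + 0.429·(-0.59,3.24) = (0.3693,3.3028)
  v4: (1-0.429)·(-3.05,3.94) + 0.429·(-4.14,2.5) = (-3.5176,3.3222)
  v5: (1-0.429)·(-3.52,-1.29) + 0.429·(-3.9,-1.26) = (-3.6830,-1.2771)
  v6: (1-0.429)·(-0.89,-4.1) + 0.429·(-2.31,-2.8) = (-1.4992,-3.5423)
  v7: (1-0.429)·(1.04,-2.65) + 0.429·(-0.88,-2.86) = (0.2163,-2.7401)
Shoelace sum Σ(x_i·y_{i+1} − x_{i+1}·y_i):
  i=1: 1.9155·2.3636 − 1.3489·0.5667 = +3.7632 (running +3.7632)
  i=2: 1.3489·3.3028 − 0.3693·2.3636 = +3.5822 (running +7.3454)
  i=3: 0.3693·3.3222 − -3.5176·3.3028 = +12.8448 (running +20.1902)
  i=4: -3.5176·-1.2771 − -3.6830·3.3222 = +16.7283 (running +36.9185)
  i=5: -3.6830·-3.5423 − -1.4992·-1.2771 = +11.1317 (running +48.0502)
  i=6: -1.4992·-2.7401 − 0.2163·-3.5423 = +4.8742 (running +52.9244)
  i=7: 0.2163·0.5667 − 1.9155·-2.7401 = +5.3713 (running +58.2957)
Area = |Σ|/2 = |58.2957|/2 = 29.1478

Area at t=0.429: 29.1478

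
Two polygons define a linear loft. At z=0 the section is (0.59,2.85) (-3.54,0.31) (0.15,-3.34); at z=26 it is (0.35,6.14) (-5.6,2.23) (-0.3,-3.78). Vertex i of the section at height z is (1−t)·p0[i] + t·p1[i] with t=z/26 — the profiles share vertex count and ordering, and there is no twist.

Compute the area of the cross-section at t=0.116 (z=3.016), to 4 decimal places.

Cross-section at t=0.116: each vertex is (1-t)·p0[i] + t·p1[i].
  v1: (1-0.116)·(0.59,2.85) + 0.116·(0.35,6.14) = (0.5622,3.2316)
  v2: (1-0.116)·(-3.54,0.31) + 0.116·(-5.6,2.23) = (-3.7790,0.5327)
  v3: (1-0.116)·(0.15,-3.34) + 0.116·(-0.3,-3.78) = (0.0978,-3.3910)
Shoelace sum Σ(x_i·y_{i+1} − x_{i+1}·y_i):
  i=1: 0.5622·0.5327 − -3.7790·3.2316 = +12.5117 (running +12.5117)
  i=2: -3.7790·-3.3910 − 0.0978·0.5327 = +12.7625 (running +25.2742)
  i=3: 0.0978·3.2316 − 0.5622·-3.3910 = +2.2224 (running +27.4966)
Area = |Σ|/2 = |27.4966|/2 = 13.7483

Area at t=0.116: 13.7483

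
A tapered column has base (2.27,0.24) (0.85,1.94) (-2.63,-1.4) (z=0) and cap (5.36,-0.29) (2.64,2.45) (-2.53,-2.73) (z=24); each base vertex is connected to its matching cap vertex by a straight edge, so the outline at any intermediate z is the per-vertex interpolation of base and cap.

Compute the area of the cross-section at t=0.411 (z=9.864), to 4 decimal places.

Cross-section at t=0.411: each vertex is (1-t)·p0[i] + t·p1[i].
  v1: (1-0.411)·(2.27,0.24) + 0.411·(5.36,-0.29) = (3.5400,0.0222)
  v2: (1-0.411)·(0.85,1.94) + 0.411·(2.64,2.45) = (1.5857,2.1496)
  v3: (1-0.411)·(-2.63,-1.4) + 0.411·(-2.53,-2.73) = (-2.5889,-1.9466)
Shoelace sum Σ(x_i·y_{i+1} − x_{i+1}·y_i):
  i=1: 3.5400·2.1496 − 1.5857·0.0222 = +7.5744 (running +7.5744)
  i=2: 1.5857·-1.9466 − -2.5889·2.1496 = +2.4784 (running +10.0528)
  i=3: -2.5889·0.0222 − 3.5400·-1.9466 = +6.8337 (running +16.8865)
Area = |Σ|/2 = |16.8865|/2 = 8.4432

Area at t=0.411: 8.4432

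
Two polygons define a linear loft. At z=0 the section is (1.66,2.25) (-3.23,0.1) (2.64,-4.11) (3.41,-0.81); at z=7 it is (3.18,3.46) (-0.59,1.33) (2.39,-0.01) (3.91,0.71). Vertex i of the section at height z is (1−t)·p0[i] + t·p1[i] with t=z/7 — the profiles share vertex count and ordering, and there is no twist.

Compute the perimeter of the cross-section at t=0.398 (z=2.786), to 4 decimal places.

Cross-section at t=0.398: each vertex is (1-t)·p0[i] + t·p1[i].
  v1: (1-0.398)·(1.66,2.25) + 0.398·(3.18,3.46) = (2.2650,2.7316)
  v2: (1-0.398)·(-3.23,0.1) + 0.398·(-0.59,1.33) = (-2.1793,0.5895)
  v3: (1-0.398)·(2.64,-4.11) + 0.398·(2.39,-0.01) = (2.5405,-2.4782)
  v4: (1-0.398)·(3.41,-0.81) + 0.398·(3.91,0.71) = (3.6090,-0.2050)
Perimeter = Σ |v_{i+1} − v_i|:
  edge 1→2: √(-4.4442² + -2.1420²) = 4.9335 (running 4.9335)
  edge 2→3: √(4.7198² + -3.0677²) = 5.6292 (running 10.5627)
  edge 3→4: √(1.0685² + 2.2732²) = 2.5118 (running 13.0744)
  edge 4→1: √(-1.3440² + 2.9366²) = 3.2296 (running 16.3040)
Perimeter = 16.3040

Perimeter at t=0.398: 16.3040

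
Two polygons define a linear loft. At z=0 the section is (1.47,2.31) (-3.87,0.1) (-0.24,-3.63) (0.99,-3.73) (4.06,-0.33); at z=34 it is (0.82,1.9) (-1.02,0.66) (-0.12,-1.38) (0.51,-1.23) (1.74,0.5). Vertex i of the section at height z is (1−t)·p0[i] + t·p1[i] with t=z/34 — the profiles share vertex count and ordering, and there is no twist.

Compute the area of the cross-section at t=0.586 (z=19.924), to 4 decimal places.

Cross-section at t=0.586: each vertex is (1-t)·p0[i] + t·p1[i].
  v1: (1-0.586)·(1.47,2.31) + 0.586·(0.82,1.9) = (1.0891,2.0697)
  v2: (1-0.586)·(-3.87,0.1) + 0.586·(-1.02,0.66) = (-2.1999,0.4282)
  v3: (1-0.586)·(-0.24,-3.63) + 0.586·(-0.12,-1.38) = (-0.1697,-2.3115)
  v4: (1-0.586)·(0.99,-3.73) + 0.586·(0.51,-1.23) = (0.7087,-2.2650)
  v5: (1-0.586)·(4.06,-0.33) + 0.586·(1.74,0.5) = (2.7005,0.1564)
Shoelace sum Σ(x_i·y_{i+1} − x_{i+1}·y_i):
  i=1: 1.0891·0.4282 − -2.1999·2.0697 = +5.0195 (running +5.0195)
  i=2: -2.1999·-2.3115 − -0.1697·0.4282 = +5.1577 (running +10.1772)
  i=3: -0.1697·-2.2650 − 0.7087·-2.3115 = +2.0225 (running +12.1998)
  i=4: 0.7087·0.1564 − 2.7005·-2.2650 = +6.2274 (running +18.4272)
  i=5: 2.7005·2.0697 − 1.0891·0.1564 = +5.4190 (running +23.8462)
Area = |Σ|/2 = |23.8462|/2 = 11.9231

Area at t=0.586: 11.9231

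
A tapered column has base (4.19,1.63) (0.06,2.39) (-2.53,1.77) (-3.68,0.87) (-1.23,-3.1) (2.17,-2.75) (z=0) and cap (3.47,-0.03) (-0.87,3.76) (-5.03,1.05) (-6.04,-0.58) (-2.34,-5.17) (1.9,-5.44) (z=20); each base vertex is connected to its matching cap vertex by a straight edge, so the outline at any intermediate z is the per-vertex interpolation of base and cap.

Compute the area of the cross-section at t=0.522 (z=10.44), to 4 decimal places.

Area at t=0.522: 42.0149

Cross-section at t=0.522: each vertex is (1-t)·p0[i] + t·p1[i].
  v1: (1-0.522)·(4.19,1.63) + 0.522·(3.47,-0.03) = (3.8142,0.7635)
  v2: (1-0.522)·(0.06,2.39) + 0.522·(-0.87,3.76) = (-0.4255,3.1051)
  v3: (1-0.522)·(-2.53,1.77) + 0.522·(-5.03,1.05) = (-3.8350,1.3942)
  v4: (1-0.522)·(-3.68,0.87) + 0.522·(-6.04,-0.58) = (-4.9119,0.1131)
  v5: (1-0.522)·(-1.23,-3.1) + 0.522·(-2.34,-5.17) = (-1.8094,-4.1805)
  v6: (1-0.522)·(2.17,-2.75) + 0.522·(1.9,-5.44) = (2.0291,-4.1542)
Shoelace sum Σ(x_i·y_{i+1} − x_{i+1}·y_i):
  i=1: 3.8142·3.1051 − -0.4255·0.7635 = +12.1683 (running +12.1683)
  i=2: -0.4255·1.3942 − -3.8350·3.1051 = +11.3151 (running +23.4834)
  i=3: -3.8350·0.1131 − -4.9119·1.3942 = +6.4143 (running +29.8976)
  i=4: -4.9119·-4.1805 − -1.8094·0.1131 = +20.7391 (running +50.6368)
  i=5: -1.8094·-4.1542 − 2.0291·-4.1805 = +15.9992 (running +66.6360)
  i=6: 2.0291·0.7635 − 3.8142·-4.1542 = +17.3939 (running +84.0298)
Area = |Σ|/2 = |84.0298|/2 = 42.0149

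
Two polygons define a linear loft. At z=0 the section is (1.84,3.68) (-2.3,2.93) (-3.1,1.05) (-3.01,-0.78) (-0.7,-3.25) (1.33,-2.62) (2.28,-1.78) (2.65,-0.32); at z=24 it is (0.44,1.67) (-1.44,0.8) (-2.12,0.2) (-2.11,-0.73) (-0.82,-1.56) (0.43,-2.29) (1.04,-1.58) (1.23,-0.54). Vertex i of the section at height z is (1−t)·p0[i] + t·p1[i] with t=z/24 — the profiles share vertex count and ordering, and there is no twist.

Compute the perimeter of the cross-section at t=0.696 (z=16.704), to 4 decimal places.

Perimeter at t=0.696: 13.8193

Cross-section at t=0.696: each vertex is (1-t)·p0[i] + t·p1[i].
  v1: (1-0.696)·(1.84,3.68) + 0.696·(0.44,1.67) = (0.8656,2.2810)
  v2: (1-0.696)·(-2.3,2.93) + 0.696·(-1.44,0.8) = (-1.7014,1.4475)
  v3: (1-0.696)·(-3.1,1.05) + 0.696·(-2.12,0.2) = (-2.4179,0.4584)
  v4: (1-0.696)·(-3.01,-0.78) + 0.696·(-2.11,-0.73) = (-2.3836,-0.7452)
  v5: (1-0.696)·(-0.7,-3.25) + 0.696·(-0.82,-1.56) = (-0.7835,-2.0738)
  v6: (1-0.696)·(1.33,-2.62) + 0.696·(0.43,-2.29) = (0.7036,-2.3903)
  v7: (1-0.696)·(2.28,-1.78) + 0.696·(1.04,-1.58) = (1.4170,-1.6408)
  v8: (1-0.696)·(2.65,-0.32) + 0.696·(1.23,-0.54) = (1.6617,-0.4731)
Perimeter = Σ |v_{i+1} − v_i|:
  edge 1→2: √(-2.5670² + -0.8335²) = 2.6990 (running 2.6990)
  edge 2→3: √(-0.7165² + -0.9891²) = 1.2214 (running 3.9203)
  edge 3→4: √(0.0343² + -1.2036²) = 1.2041 (running 5.1244)
  edge 4→5: √(1.6001² + -1.3286²) = 2.0797 (running 7.2042)
  edge 5→6: √(1.4871² + -0.3166²) = 1.5204 (running 8.7246)
  edge 6→7: √(0.7134² + 0.7495²) = 1.0347 (running 9.7593)
  edge 7→8: √(0.2447² + 1.1677²) = 1.1930 (running 10.9524)
  edge 8→1: √(-0.7961² + 2.7542²) = 2.8669 (running 13.8193)
Perimeter = 13.8193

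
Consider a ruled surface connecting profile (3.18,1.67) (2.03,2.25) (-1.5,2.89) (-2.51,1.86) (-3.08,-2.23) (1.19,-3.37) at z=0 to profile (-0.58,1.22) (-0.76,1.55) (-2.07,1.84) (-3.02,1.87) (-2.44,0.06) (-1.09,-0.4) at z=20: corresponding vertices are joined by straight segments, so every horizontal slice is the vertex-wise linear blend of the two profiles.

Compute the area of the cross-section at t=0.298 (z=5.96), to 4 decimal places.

Area at t=0.298: 17.9922

Cross-section at t=0.298: each vertex is (1-t)·p0[i] + t·p1[i].
  v1: (1-0.298)·(3.18,1.67) + 0.298·(-0.58,1.22) = (2.0595,1.5359)
  v2: (1-0.298)·(2.03,2.25) + 0.298·(-0.76,1.55) = (1.1986,2.0414)
  v3: (1-0.298)·(-1.5,2.89) + 0.298·(-2.07,1.84) = (-1.6699,2.5771)
  v4: (1-0.298)·(-2.51,1.86) + 0.298·(-3.02,1.87) = (-2.6620,1.8630)
  v5: (1-0.298)·(-3.08,-2.23) + 0.298·(-2.44,0.06) = (-2.8893,-1.5476)
  v6: (1-0.298)·(1.19,-3.37) + 0.298·(-1.09,-0.4) = (0.5106,-2.4849)
Shoelace sum Σ(x_i·y_{i+1} − x_{i+1}·y_i):
  i=1: 2.0595·2.0414 − 1.1986·1.5359 = +2.3634 (running +2.3634)
  i=2: 1.1986·2.5771 − -1.6699·2.0414 = +6.4977 (running +8.8611)
  i=3: -1.6699·1.8630 − -2.6620·2.5771 = +3.7493 (running +12.6104)
  i=4: -2.6620·-1.5476 − -2.8893·1.8630 = +9.5023 (running +22.1127)
  i=5: -2.8893·-2.4849 − 0.5106·-1.5476 = +7.9698 (running +30.0825)
  i=6: 0.5106·1.5359 − 2.0595·-2.4849 = +5.9020 (running +35.9845)
Area = |Σ|/2 = |35.9845|/2 = 17.9922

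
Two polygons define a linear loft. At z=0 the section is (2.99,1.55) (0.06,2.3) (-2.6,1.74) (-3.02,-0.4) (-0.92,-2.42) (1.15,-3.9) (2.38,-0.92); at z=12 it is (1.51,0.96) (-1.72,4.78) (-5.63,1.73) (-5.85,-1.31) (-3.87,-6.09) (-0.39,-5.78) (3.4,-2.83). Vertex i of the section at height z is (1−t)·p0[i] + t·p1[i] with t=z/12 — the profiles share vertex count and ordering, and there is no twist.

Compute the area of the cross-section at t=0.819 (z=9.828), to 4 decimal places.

Area at t=0.819: 56.0708

Cross-section at t=0.819: each vertex is (1-t)·p0[i] + t·p1[i].
  v1: (1-0.819)·(2.99,1.55) + 0.819·(1.51,0.96) = (1.7779,1.0668)
  v2: (1-0.819)·(0.06,2.3) + 0.819·(-1.72,4.78) = (-1.3978,4.3311)
  v3: (1-0.819)·(-2.6,1.74) + 0.819·(-5.63,1.73) = (-5.0816,1.7318)
  v4: (1-0.819)·(-3.02,-0.4) + 0.819·(-5.85,-1.31) = (-5.3378,-1.1453)
  v5: (1-0.819)·(-0.92,-2.42) + 0.819·(-3.87,-6.09) = (-3.3361,-5.4257)
  v6: (1-0.819)·(1.15,-3.9) + 0.819·(-0.39,-5.78) = (-0.1113,-5.4397)
  v7: (1-0.819)·(2.38,-0.92) + 0.819·(3.4,-2.83) = (3.2154,-2.4843)
Shoelace sum Σ(x_i·y_{i+1} − x_{i+1}·y_i):
  i=1: 1.7779·4.3311 − -1.3978·1.0668 = +9.1914 (running +9.1914)
  i=2: -1.3978·1.7318 − -5.0816·4.3311 = +19.5881 (running +28.7795)
  i=3: -5.0816·-1.1453 − -5.3378·1.7318 = +15.0639 (running +43.8434)
  i=4: -5.3378·-5.4257 − -3.3361·-1.1453 = +25.1406 (running +68.9840)
  i=5: -3.3361·-5.4397 − -0.1113·-5.4257 = +17.5435 (running +86.5275)
  i=6: -0.1113·-2.4843 − 3.2154·-5.4397 = +17.7672 (running +104.2946)
  i=7: 3.2154·1.0668 − 1.7779·-2.4843 = +7.8469 (running +112.1415)
Area = |Σ|/2 = |112.1415|/2 = 56.0708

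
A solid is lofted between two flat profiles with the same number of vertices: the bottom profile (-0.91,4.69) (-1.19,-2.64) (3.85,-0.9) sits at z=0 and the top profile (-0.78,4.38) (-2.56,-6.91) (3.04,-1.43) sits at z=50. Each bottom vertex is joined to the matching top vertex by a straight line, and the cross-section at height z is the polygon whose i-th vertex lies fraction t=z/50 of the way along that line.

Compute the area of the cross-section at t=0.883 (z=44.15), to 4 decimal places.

Area at t=0.883: 25.9147

Cross-section at t=0.883: each vertex is (1-t)·p0[i] + t·p1[i].
  v1: (1-0.883)·(-0.91,4.69) + 0.883·(-0.78,4.38) = (-0.7952,4.4163)
  v2: (1-0.883)·(-1.19,-2.64) + 0.883·(-2.56,-6.91) = (-2.3997,-6.4104)
  v3: (1-0.883)·(3.85,-0.9) + 0.883·(3.04,-1.43) = (3.1348,-1.3680)
Shoelace sum Σ(x_i·y_{i+1} − x_{i+1}·y_i):
  i=1: -0.7952·-6.4104 − -2.3997·4.4163 = +15.6954 (running +15.6954)
  i=2: -2.3997·-1.3680 − 3.1348·-6.4104 = +23.3779 (running +39.0733)
  i=3: 3.1348·4.4163 − -0.7952·-1.3680 = +12.7562 (running +51.8295)
Area = |Σ|/2 = |51.8295|/2 = 25.9147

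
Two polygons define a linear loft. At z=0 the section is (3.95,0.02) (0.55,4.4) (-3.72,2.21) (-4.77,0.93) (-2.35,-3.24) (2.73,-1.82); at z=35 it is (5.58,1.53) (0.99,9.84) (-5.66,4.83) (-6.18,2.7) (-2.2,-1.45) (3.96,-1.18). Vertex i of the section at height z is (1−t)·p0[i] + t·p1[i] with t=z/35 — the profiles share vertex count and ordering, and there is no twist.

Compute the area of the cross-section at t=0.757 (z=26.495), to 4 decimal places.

Cross-section at t=0.757: each vertex is (1-t)·p0[i] + t·p1[i].
  v1: (1-0.757)·(3.95,0.02) + 0.757·(5.58,1.53) = (5.1839,1.1631)
  v2: (1-0.757)·(0.55,4.4) + 0.757·(0.99,9.84) = (0.8831,8.5181)
  v3: (1-0.757)·(-3.72,2.21) + 0.757·(-5.66,4.83) = (-5.1886,4.1933)
  v4: (1-0.757)·(-4.77,0.93) + 0.757·(-6.18,2.7) = (-5.8374,2.2699)
  v5: (1-0.757)·(-2.35,-3.24) + 0.757·(-2.2,-1.45) = (-2.2365,-1.8850)
  v6: (1-0.757)·(2.73,-1.82) + 0.757·(3.96,-1.18) = (3.6611,-1.3355)
Shoelace sum Σ(x_i·y_{i+1} − x_{i+1}·y_i):
  i=1: 5.1839·8.5181 − 0.8831·1.1631 = +43.1299 (running +43.1299)
  i=2: 0.8831·4.1933 − -5.1886·8.5181 = +47.8998 (running +91.0297)
  i=3: -5.1886·2.2699 − -5.8374·4.1933 = +12.7006 (running +103.7302)
  i=4: -5.8374·-1.8850 − -2.2365·2.2699 = +16.0798 (running +119.8100)
  i=5: -2.2365·-1.3355 − 3.6611·-1.8850 = +9.8879 (running +129.6979)
  i=6: 3.6611·1.1631 − 5.1839·-1.3355 = +11.1813 (running +140.8793)
Area = |Σ|/2 = |140.8793|/2 = 70.4396

Area at t=0.757: 70.4396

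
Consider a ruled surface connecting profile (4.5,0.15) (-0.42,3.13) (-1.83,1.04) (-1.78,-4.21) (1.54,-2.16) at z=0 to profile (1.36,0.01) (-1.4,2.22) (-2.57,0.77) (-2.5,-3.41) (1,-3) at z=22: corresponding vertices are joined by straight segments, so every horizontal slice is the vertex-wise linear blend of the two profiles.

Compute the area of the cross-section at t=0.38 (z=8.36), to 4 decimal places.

Cross-section at t=0.38: each vertex is (1-t)·p0[i] + t·p1[i].
  v1: (1-0.38)·(4.5,0.15) + 0.38·(1.36,0.01) = (3.3068,0.0968)
  v2: (1-0.38)·(-0.42,3.13) + 0.38·(-1.4,2.22) = (-0.7924,2.7842)
  v3: (1-0.38)·(-1.83,1.04) + 0.38·(-2.57,0.77) = (-2.1112,0.9374)
  v4: (1-0.38)·(-1.78,-4.21) + 0.38·(-2.5,-3.41) = (-2.0536,-3.9060)
  v5: (1-0.38)·(1.54,-2.16) + 0.38·(1,-3) = (1.3348,-2.4792)
Shoelace sum Σ(x_i·y_{i+1} − x_{i+1}·y_i):
  i=1: 3.3068·2.7842 − -0.7924·0.0968 = +9.2835 (running +9.2835)
  i=2: -0.7924·0.9374 − -2.1112·2.7842 = +5.1352 (running +14.4187)
  i=3: -2.1112·-3.9060 − -2.0536·0.9374 = +10.1714 (running +24.5901)
  i=4: -2.0536·-2.4792 − 1.3348·-3.9060 = +10.3050 (running +34.8951)
  i=5: 1.3348·0.0968 − 3.3068·-2.4792 = +8.3274 (running +43.2225)
Area = |Σ|/2 = |43.2225|/2 = 21.6113

Area at t=0.38: 21.6113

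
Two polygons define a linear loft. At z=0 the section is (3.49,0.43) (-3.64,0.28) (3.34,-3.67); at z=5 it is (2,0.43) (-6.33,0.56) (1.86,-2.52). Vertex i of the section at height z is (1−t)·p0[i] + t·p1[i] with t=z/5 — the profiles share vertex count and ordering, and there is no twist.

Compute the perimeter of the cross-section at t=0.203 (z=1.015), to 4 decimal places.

Perimeter at t=0.203: 19.3951

Cross-section at t=0.203: each vertex is (1-t)·p0[i] + t·p1[i].
  v1: (1-0.203)·(3.49,0.43) + 0.203·(2,0.43) = (3.1875,0.4300)
  v2: (1-0.203)·(-3.64,0.28) + 0.203·(-6.33,0.56) = (-4.1861,0.3368)
  v3: (1-0.203)·(3.34,-3.67) + 0.203·(1.86,-2.52) = (3.0396,-3.4365)
Perimeter = Σ |v_{i+1} − v_i|:
  edge 1→2: √(-7.3736² + -0.0932²) = 7.3742 (running 7.3742)
  edge 2→3: √(7.2256² + -3.7734²) = 8.1516 (running 15.5258)
  edge 3→1: √(0.1480² + 3.8665²) = 3.8694 (running 19.3951)
Perimeter = 19.3951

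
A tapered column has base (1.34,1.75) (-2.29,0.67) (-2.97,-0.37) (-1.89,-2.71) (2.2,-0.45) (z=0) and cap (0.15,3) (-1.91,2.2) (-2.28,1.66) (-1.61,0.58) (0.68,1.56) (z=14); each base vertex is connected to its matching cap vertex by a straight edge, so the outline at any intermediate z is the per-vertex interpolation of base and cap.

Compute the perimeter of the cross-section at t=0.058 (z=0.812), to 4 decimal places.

Cross-section at t=0.058: each vertex is (1-t)·p0[i] + t·p1[i].
  v1: (1-0.058)·(1.34,1.75) + 0.058·(0.15,3) = (1.2710,1.8225)
  v2: (1-0.058)·(-2.29,0.67) + 0.058·(-1.91,2.2) = (-2.2680,0.7587)
  v3: (1-0.058)·(-2.97,-0.37) + 0.058·(-2.28,1.66) = (-2.9300,-0.2523)
  v4: (1-0.058)·(-1.89,-2.71) + 0.058·(-1.61,0.58) = (-1.8738,-2.5192)
  v5: (1-0.058)·(2.2,-0.45) + 0.058·(0.68,1.56) = (2.1118,-0.3334)
Perimeter = Σ |v_{i+1} − v_i|:
  edge 1→2: √(-3.5389² + -1.0638²) = 3.6954 (running 3.6954)
  edge 2→3: √(-0.6620² + -1.0110²) = 1.2085 (running 4.9038)
  edge 3→4: √(1.0562² + -2.2669²) = 2.5009 (running 7.4047)
  edge 4→5: √(3.9856² + 2.1858²) = 4.5456 (running 11.9503)
  edge 5→1: √(-0.8409² + 2.1559²) = 2.3141 (running 14.2644)
Perimeter = 14.2644

Perimeter at t=0.058: 14.2644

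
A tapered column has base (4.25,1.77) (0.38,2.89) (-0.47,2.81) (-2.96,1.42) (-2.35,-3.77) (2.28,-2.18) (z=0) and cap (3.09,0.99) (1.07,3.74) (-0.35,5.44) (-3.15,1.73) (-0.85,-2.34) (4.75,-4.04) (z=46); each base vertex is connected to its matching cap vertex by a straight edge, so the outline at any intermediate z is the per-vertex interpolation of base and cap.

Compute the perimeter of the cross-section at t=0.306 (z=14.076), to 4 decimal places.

Cross-section at t=0.306: each vertex is (1-t)·p0[i] + t·p1[i].
  v1: (1-0.306)·(4.25,1.77) + 0.306·(3.09,0.99) = (3.8950,1.5313)
  v2: (1-0.306)·(0.38,2.89) + 0.306·(1.07,3.74) = (0.5911,3.1501)
  v3: (1-0.306)·(-0.47,2.81) + 0.306·(-0.35,5.44) = (-0.4333,3.6148)
  v4: (1-0.306)·(-2.96,1.42) + 0.306·(-3.15,1.73) = (-3.0181,1.5149)
  v5: (1-0.306)·(-2.35,-3.77) + 0.306·(-0.85,-2.34) = (-1.8910,-3.3324)
  v6: (1-0.306)·(2.28,-2.18) + 0.306·(4.75,-4.04) = (3.0358,-2.7492)
Perimeter = Σ |v_{i+1} − v_i|:
  edge 1→2: √(-3.3039² + 1.6188²) = 3.6792 (running 3.6792)
  edge 2→3: √(-1.0244² + 0.4647²) = 1.1249 (running 4.8040)
  edge 3→4: √(-2.5849² + -2.0999²) = 3.3303 (running 8.1344)
  edge 4→5: √(1.1271² + -4.8473²) = 4.9766 (running 13.1110)
  edge 5→6: √(4.9268² + 0.5833²) = 4.9612 (running 18.0722)
  edge 6→1: √(0.8592² + 4.2805²) = 4.3659 (running 22.4381)
Perimeter = 22.4381

Perimeter at t=0.306: 22.4381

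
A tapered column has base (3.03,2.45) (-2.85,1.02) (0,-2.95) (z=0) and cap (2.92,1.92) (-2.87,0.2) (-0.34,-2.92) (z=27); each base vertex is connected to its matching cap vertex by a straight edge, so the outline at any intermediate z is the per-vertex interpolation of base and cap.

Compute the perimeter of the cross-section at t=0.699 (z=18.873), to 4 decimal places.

Cross-section at t=0.699: each vertex is (1-t)·p0[i] + t·p1[i].
  v1: (1-0.699)·(3.03,2.45) + 0.699·(2.92,1.92) = (2.9531,2.0795)
  v2: (1-0.699)·(-2.85,1.02) + 0.699·(-2.87,0.2) = (-2.8640,0.4468)
  v3: (1-0.699)·(0,-2.95) + 0.699·(-0.34,-2.92) = (-0.2377,-2.9290)
Perimeter = Σ |v_{i+1} − v_i|:
  edge 1→2: √(-5.8171² + -1.6327²) = 6.0419 (running 6.0419)
  edge 2→3: √(2.6263² + -3.3759²) = 4.2771 (running 10.3190)
  edge 3→1: √(3.1908² + 5.0086²) = 5.9386 (running 16.2576)
Perimeter = 16.2576

Perimeter at t=0.699: 16.2576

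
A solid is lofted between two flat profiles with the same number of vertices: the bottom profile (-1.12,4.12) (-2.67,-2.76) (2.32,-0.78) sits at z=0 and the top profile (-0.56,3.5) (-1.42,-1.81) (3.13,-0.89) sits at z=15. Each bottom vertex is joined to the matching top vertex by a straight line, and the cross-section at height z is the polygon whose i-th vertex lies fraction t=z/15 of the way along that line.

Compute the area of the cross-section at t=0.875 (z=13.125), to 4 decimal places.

Area at t=0.875: 12.1802

Cross-section at t=0.875: each vertex is (1-t)·p0[i] + t·p1[i].
  v1: (1-0.875)·(-1.12,4.12) + 0.875·(-0.56,3.5) = (-0.6300,3.5775)
  v2: (1-0.875)·(-2.67,-2.76) + 0.875·(-1.42,-1.81) = (-1.5762,-1.9287)
  v3: (1-0.875)·(2.32,-0.78) + 0.875·(3.13,-0.89) = (3.0288,-0.8763)
Shoelace sum Σ(x_i·y_{i+1} − x_{i+1}·y_i):
  i=1: -0.6300·-1.9287 − -1.5762·3.5775 = +6.8541 (running +6.8541)
  i=2: -1.5762·-0.8763 − 3.0288·-1.9287 = +7.2229 (running +14.0770)
  i=3: 3.0288·3.5775 − -0.6300·-0.8763 = +10.2833 (running +24.3604)
Area = |Σ|/2 = |24.3604|/2 = 12.1802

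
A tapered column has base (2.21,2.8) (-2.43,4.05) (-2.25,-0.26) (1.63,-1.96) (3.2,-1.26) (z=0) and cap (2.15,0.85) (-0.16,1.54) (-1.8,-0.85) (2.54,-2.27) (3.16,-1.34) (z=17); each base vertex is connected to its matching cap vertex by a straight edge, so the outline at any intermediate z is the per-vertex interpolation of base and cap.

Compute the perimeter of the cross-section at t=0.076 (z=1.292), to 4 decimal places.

Perimeter at t=0.076: 18.7495

Cross-section at t=0.076: each vertex is (1-t)·p0[i] + t·p1[i].
  v1: (1-0.076)·(2.21,2.8) + 0.076·(2.15,0.85) = (2.2054,2.6518)
  v2: (1-0.076)·(-2.43,4.05) + 0.076·(-0.16,1.54) = (-2.2575,3.8592)
  v3: (1-0.076)·(-2.25,-0.26) + 0.076·(-1.8,-0.85) = (-2.2158,-0.3048)
  v4: (1-0.076)·(1.63,-1.96) + 0.076·(2.54,-2.27) = (1.6992,-1.9836)
  v5: (1-0.076)·(3.2,-1.26) + 0.076·(3.16,-1.34) = (3.1970,-1.2661)
Perimeter = Σ |v_{i+1} − v_i|:
  edge 1→2: √(-4.4629² + 1.2074²) = 4.6234 (running 4.6234)
  edge 2→3: √(0.0417² + -4.1641²) = 4.1643 (running 8.7877)
  edge 3→4: √(3.9150² + -1.6787²) = 4.2597 (running 13.0474)
  edge 4→5: √(1.4978² + 0.7175²) = 1.6608 (running 14.7081)
  edge 5→1: √(-0.9915² + 3.9179²) = 4.0414 (running 18.7495)
Perimeter = 18.7495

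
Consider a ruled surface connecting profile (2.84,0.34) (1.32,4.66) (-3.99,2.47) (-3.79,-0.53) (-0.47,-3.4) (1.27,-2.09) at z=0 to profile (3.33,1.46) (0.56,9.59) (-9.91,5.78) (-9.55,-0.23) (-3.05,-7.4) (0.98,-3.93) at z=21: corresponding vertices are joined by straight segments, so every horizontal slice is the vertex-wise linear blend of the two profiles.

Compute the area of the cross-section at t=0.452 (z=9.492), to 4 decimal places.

Area at t=0.452: 75.6554

Cross-section at t=0.452: each vertex is (1-t)·p0[i] + t·p1[i].
  v1: (1-0.452)·(2.84,0.34) + 0.452·(3.33,1.46) = (3.0615,0.8462)
  v2: (1-0.452)·(1.32,4.66) + 0.452·(0.56,9.59) = (0.9765,6.8884)
  v3: (1-0.452)·(-3.99,2.47) + 0.452·(-9.91,5.78) = (-6.6658,3.9661)
  v4: (1-0.452)·(-3.79,-0.53) + 0.452·(-9.55,-0.23) = (-6.3935,-0.3944)
  v5: (1-0.452)·(-0.47,-3.4) + 0.452·(-3.05,-7.4) = (-1.6362,-5.2080)
  v6: (1-0.452)·(1.27,-2.09) + 0.452·(0.98,-3.93) = (1.1389,-2.9217)
Shoelace sum Σ(x_i·y_{i+1} − x_{i+1}·y_i):
  i=1: 3.0615·6.8884 − 0.9765·0.8462 = +20.2622 (running +20.2622)
  i=2: 0.9765·3.9661 − -6.6658·6.8884 = +49.7895 (running +70.0518)
  i=3: -6.6658·-0.3944 − -6.3935·3.9661 = +27.9865 (running +98.0383)
  i=4: -6.3935·-5.2080 − -1.6362·-0.3944 = +32.6522 (running +130.6904)
  i=5: -1.6362·-2.9217 − 1.1389·-5.2080 = +10.7118 (running +141.4022)
  i=6: 1.1389·0.8462 − 3.0615·-2.9217 = +9.9085 (running +151.3107)
Area = |Σ|/2 = |151.3107|/2 = 75.6554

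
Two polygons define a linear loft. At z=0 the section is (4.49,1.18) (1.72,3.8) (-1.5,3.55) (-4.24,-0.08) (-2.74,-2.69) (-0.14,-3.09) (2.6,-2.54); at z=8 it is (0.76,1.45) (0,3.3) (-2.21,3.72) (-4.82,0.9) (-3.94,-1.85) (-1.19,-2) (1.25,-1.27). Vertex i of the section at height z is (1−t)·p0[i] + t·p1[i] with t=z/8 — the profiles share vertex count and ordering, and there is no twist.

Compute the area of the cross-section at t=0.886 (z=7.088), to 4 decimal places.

Area at t=0.886: 26.9487

Cross-section at t=0.886: each vertex is (1-t)·p0[i] + t·p1[i].
  v1: (1-0.886)·(4.49,1.18) + 0.886·(0.76,1.45) = (1.1852,1.4192)
  v2: (1-0.886)·(1.72,3.8) + 0.886·(0,3.3) = (0.1961,3.3570)
  v3: (1-0.886)·(-1.5,3.55) + 0.886·(-2.21,3.72) = (-2.1291,3.7006)
  v4: (1-0.886)·(-4.24,-0.08) + 0.886·(-4.82,0.9) = (-4.7539,0.7883)
  v5: (1-0.886)·(-2.74,-2.69) + 0.886·(-3.94,-1.85) = (-3.8032,-1.9458)
  v6: (1-0.886)·(-0.14,-3.09) + 0.886·(-1.19,-2) = (-1.0703,-2.1243)
  v7: (1-0.886)·(2.6,-2.54) + 0.886·(1.25,-1.27) = (1.4039,-1.4148)
Shoelace sum Σ(x_i·y_{i+1} − x_{i+1}·y_i):
  i=1: 1.1852·3.3570 − 0.1961·1.4192 = +3.7005 (running +3.7005)
  i=2: 0.1961·3.7006 − -2.1291·3.3570 = +7.8729 (running +11.5734)
  i=3: -2.1291·0.7883 − -4.7539·3.7006 = +15.9140 (running +27.4874)
  i=4: -4.7539·-1.9458 − -3.8032·0.7883 = +12.2479 (running +39.7353)
  i=5: -3.8032·-2.1243 − -1.0703·-1.9458 = +5.9964 (running +45.7317)
  i=6: -1.0703·-1.4148 − 1.4039·-2.1243 = +4.4965 (running +50.2282)
  i=7: 1.4039·1.4192 − 1.1852·-1.4148 = +3.6693 (running +53.8975)
Area = |Σ|/2 = |53.8975|/2 = 26.9487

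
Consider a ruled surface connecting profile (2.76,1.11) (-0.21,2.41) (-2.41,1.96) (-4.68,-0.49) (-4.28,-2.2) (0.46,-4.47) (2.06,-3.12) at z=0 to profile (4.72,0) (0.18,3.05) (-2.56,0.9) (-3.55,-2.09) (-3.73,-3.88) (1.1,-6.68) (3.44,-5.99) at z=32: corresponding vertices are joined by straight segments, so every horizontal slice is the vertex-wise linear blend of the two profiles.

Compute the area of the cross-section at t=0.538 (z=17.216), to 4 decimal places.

Cross-section at t=0.538: each vertex is (1-t)·p0[i] + t·p1[i].
  v1: (1-0.538)·(2.76,1.11) + 0.538·(4.72,0) = (3.8145,0.5128)
  v2: (1-0.538)·(-0.21,2.41) + 0.538·(0.18,3.05) = (-0.0002,2.7543)
  v3: (1-0.538)·(-2.41,1.96) + 0.538·(-2.56,0.9) = (-2.4907,1.3897)
  v4: (1-0.538)·(-4.68,-0.49) + 0.538·(-3.55,-2.09) = (-4.0721,-1.3508)
  v5: (1-0.538)·(-4.28,-2.2) + 0.538·(-3.73,-3.88) = (-3.9841,-3.1038)
  v6: (1-0.538)·(0.46,-4.47) + 0.538·(1.1,-6.68) = (0.8043,-5.6590)
  v7: (1-0.538)·(2.06,-3.12) + 0.538·(3.44,-5.99) = (2.8024,-4.6641)
Shoelace sum Σ(x_i·y_{i+1} − x_{i+1}·y_i):
  i=1: 3.8145·2.7543 − -0.0002·0.5128 = +10.5064 (running +10.5064)
  i=2: -0.0002·1.3897 − -2.4907·2.7543 = +6.8599 (running +17.3663)
  i=3: -2.4907·-1.3508 − -4.0721·1.3897 = +9.0235 (running +26.3898)
  i=4: -4.0721·-3.1038 − -3.9841·-1.3508 = +7.2573 (running +33.6471)
  i=5: -3.9841·-5.6590 − 0.8043·-3.1038 = +25.0424 (running +58.6895)
  i=6: 0.8043·-4.6641 − 2.8024·-5.6590 = +12.1076 (running +70.7971)
  i=7: 2.8024·0.5128 − 3.8145·-4.6641 = +19.2281 (running +90.0252)
Area = |Σ|/2 = |90.0252|/2 = 45.0126

Area at t=0.538: 45.0126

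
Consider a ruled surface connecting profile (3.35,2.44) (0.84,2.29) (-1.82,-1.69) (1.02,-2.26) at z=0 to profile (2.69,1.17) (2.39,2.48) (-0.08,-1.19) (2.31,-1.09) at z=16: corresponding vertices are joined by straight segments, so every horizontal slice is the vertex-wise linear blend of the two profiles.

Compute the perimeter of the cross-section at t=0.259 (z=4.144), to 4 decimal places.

Perimeter at t=0.259: 13.8548

Cross-section at t=0.259: each vertex is (1-t)·p0[i] + t·p1[i].
  v1: (1-0.259)·(3.35,2.44) + 0.259·(2.69,1.17) = (3.1791,2.1111)
  v2: (1-0.259)·(0.84,2.29) + 0.259·(2.39,2.48) = (1.2414,2.3392)
  v3: (1-0.259)·(-1.82,-1.69) + 0.259·(-0.08,-1.19) = (-1.3693,-1.5605)
  v4: (1-0.259)·(1.02,-2.26) + 0.259·(2.31,-1.09) = (1.3541,-1.9570)
Perimeter = Σ |v_{i+1} − v_i|:
  edge 1→2: √(-1.9376² + 0.2281²) = 1.9510 (running 1.9510)
  edge 2→3: √(-2.6108² + -3.8997²) = 4.6930 (running 6.6440)
  edge 3→4: √(2.7234² + -0.3965²) = 2.7522 (running 9.3961)
  edge 4→1: √(1.8249² + 4.0680²) = 4.4586 (running 13.8548)
Perimeter = 13.8548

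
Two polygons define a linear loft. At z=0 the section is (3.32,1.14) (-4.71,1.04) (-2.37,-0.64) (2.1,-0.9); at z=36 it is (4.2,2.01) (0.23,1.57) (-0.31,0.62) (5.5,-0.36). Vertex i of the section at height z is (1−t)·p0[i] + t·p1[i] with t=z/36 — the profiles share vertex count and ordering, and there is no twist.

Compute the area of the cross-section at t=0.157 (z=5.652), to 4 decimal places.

Cross-section at t=0.157: each vertex is (1-t)·p0[i] + t·p1[i].
  v1: (1-0.157)·(3.32,1.14) + 0.157·(4.2,2.01) = (3.4582,1.2766)
  v2: (1-0.157)·(-4.71,1.04) + 0.157·(0.23,1.57) = (-3.9344,1.1232)
  v3: (1-0.157)·(-2.37,-0.64) + 0.157·(-0.31,0.62) = (-2.0466,-0.4422)
  v4: (1-0.157)·(2.1,-0.9) + 0.157·(5.5,-0.36) = (2.6338,-0.8152)
Shoelace sum Σ(x_i·y_{i+1} − x_{i+1}·y_i):
  i=1: 3.4582·1.1232 − -3.9344·1.2766 = +8.9069 (running +8.9069)
  i=2: -3.9344·-0.4422 − -2.0466·1.1232 = +4.0385 (running +12.9453)
  i=3: -2.0466·-0.8152 − 2.6338·-0.4422 = +2.8330 (running +15.7784)
  i=4: 2.6338·1.2766 − 3.4582·-0.8152 = +6.1814 (running +21.9598)
Area = |Σ|/2 = |21.9598|/2 = 10.9799

Area at t=0.157: 10.9799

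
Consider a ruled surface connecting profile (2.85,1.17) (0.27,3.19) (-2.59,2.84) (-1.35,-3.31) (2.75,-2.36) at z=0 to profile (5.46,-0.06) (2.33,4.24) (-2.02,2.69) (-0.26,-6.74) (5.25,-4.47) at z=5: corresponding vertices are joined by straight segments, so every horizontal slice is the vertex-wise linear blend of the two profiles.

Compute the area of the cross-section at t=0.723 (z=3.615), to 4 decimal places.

Area at t=0.723: 47.0104

Cross-section at t=0.723: each vertex is (1-t)·p0[i] + t·p1[i].
  v1: (1-0.723)·(2.85,1.17) + 0.723·(5.46,-0.06) = (4.7370,0.2807)
  v2: (1-0.723)·(0.27,3.19) + 0.723·(2.33,4.24) = (1.7594,3.9492)
  v3: (1-0.723)·(-2.59,2.84) + 0.723·(-2.02,2.69) = (-2.1779,2.7315)
  v4: (1-0.723)·(-1.35,-3.31) + 0.723·(-0.26,-6.74) = (-0.5619,-5.7899)
  v5: (1-0.723)·(2.75,-2.36) + 0.723·(5.25,-4.47) = (4.5575,-3.8855)
Shoelace sum Σ(x_i·y_{i+1} − x_{i+1}·y_i):
  i=1: 4.7370·3.9492 − 1.7594·0.2807 = +18.2134 (running +18.2134)
  i=2: 1.7594·2.7315 − -2.1779·3.9492 = +13.4066 (running +31.6200)
  i=3: -2.1779·-5.7899 − -0.5619·2.7315 = +14.1447 (running +45.7647)
  i=4: -0.5619·-3.8855 − 4.5575·-5.7899 = +28.5708 (running +74.3355)
  i=5: 4.5575·0.2807 − 4.7370·-3.8855 = +19.6852 (running +94.0207)
Area = |Σ|/2 = |94.0207|/2 = 47.0104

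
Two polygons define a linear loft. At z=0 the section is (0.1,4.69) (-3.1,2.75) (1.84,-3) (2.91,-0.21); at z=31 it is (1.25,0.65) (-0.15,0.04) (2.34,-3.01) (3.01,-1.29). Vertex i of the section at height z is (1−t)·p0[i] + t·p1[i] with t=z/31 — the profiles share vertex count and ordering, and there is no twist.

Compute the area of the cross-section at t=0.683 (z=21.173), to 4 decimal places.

Area at t=0.683: 8.8349

Cross-section at t=0.683: each vertex is (1-t)·p0[i] + t·p1[i].
  v1: (1-0.683)·(0.1,4.69) + 0.683·(1.25,0.65) = (0.8854,1.9307)
  v2: (1-0.683)·(-3.1,2.75) + 0.683·(-0.15,0.04) = (-1.0851,0.8991)
  v3: (1-0.683)·(1.84,-3) + 0.683·(2.34,-3.01) = (2.1815,-3.0068)
  v4: (1-0.683)·(2.91,-0.21) + 0.683·(3.01,-1.29) = (2.9783,-0.9476)
Shoelace sum Σ(x_i·y_{i+1} − x_{i+1}·y_i):
  i=1: 0.8854·0.8991 − -1.0851·1.9307 = +2.8912 (running +2.8912)
  i=2: -1.0851·-3.0068 − 2.1815·0.8991 = +1.3015 (running +4.1927)
  i=3: 2.1815·-0.9476 − 2.9783·-3.0068 = +6.8880 (running +11.0807)
  i=4: 2.9783·1.9307 − 0.8854·-0.9476 = +6.5892 (running +17.6699)
Area = |Σ|/2 = |17.6699|/2 = 8.8349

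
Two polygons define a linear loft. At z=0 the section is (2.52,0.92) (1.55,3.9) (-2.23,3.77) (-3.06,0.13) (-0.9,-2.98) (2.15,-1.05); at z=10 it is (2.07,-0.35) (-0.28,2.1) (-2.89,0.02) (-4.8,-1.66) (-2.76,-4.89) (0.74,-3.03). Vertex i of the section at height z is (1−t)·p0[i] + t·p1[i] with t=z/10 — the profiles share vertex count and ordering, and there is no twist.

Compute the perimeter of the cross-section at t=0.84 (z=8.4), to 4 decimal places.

Perimeter at t=0.84: 19.8068

Cross-section at t=0.84: each vertex is (1-t)·p0[i] + t·p1[i].
  v1: (1-0.84)·(2.52,0.92) + 0.84·(2.07,-0.35) = (2.1420,-0.1468)
  v2: (1-0.84)·(1.55,3.9) + 0.84·(-0.28,2.1) = (0.0128,2.3880)
  v3: (1-0.84)·(-2.23,3.77) + 0.84·(-2.89,0.02) = (-2.7844,0.6200)
  v4: (1-0.84)·(-3.06,0.13) + 0.84·(-4.8,-1.66) = (-4.5216,-1.3736)
  v5: (1-0.84)·(-0.9,-2.98) + 0.84·(-2.76,-4.89) = (-2.4624,-4.5844)
  v6: (1-0.84)·(2.15,-1.05) + 0.84·(0.74,-3.03) = (0.9656,-2.7132)
Perimeter = Σ |v_{i+1} − v_i|:
  edge 1→2: √(-2.1292² + 2.5348²) = 3.3104 (running 3.3104)
  edge 2→3: √(-2.7972² + -1.7680²) = 3.3091 (running 6.6195)
  edge 3→4: √(-1.7372² + -1.9936²) = 2.6443 (running 9.2638)
  edge 4→5: √(2.0592² + -3.2108²) = 3.8144 (running 13.0782)
  edge 5→6: √(3.4280² + 1.8712²) = 3.9055 (running 16.9836)
  edge 6→1: √(1.1764² + 2.5664²) = 2.8232 (running 19.8068)
Perimeter = 19.8068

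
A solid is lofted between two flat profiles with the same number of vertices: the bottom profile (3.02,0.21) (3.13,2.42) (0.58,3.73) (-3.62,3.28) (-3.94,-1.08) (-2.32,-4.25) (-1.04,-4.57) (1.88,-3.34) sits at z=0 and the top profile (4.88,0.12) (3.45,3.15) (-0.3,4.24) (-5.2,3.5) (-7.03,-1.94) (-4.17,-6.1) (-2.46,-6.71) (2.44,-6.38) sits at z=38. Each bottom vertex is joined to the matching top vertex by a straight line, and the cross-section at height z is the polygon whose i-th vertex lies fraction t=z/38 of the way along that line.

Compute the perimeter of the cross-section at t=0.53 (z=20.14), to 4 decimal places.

Perimeter at t=0.53: 31.1998

Cross-section at t=0.53: each vertex is (1-t)·p0[i] + t·p1[i].
  v1: (1-0.53)·(3.02,0.21) + 0.53·(4.88,0.12) = (4.0058,0.1623)
  v2: (1-0.53)·(3.13,2.42) + 0.53·(3.45,3.15) = (3.2996,2.8069)
  v3: (1-0.53)·(0.58,3.73) + 0.53·(-0.3,4.24) = (0.1136,4.0003)
  v4: (1-0.53)·(-3.62,3.28) + 0.53·(-5.2,3.5) = (-4.4574,3.3966)
  v5: (1-0.53)·(-3.94,-1.08) + 0.53·(-7.03,-1.94) = (-5.5777,-1.5358)
  v6: (1-0.53)·(-2.32,-4.25) + 0.53·(-4.17,-6.1) = (-3.3005,-5.2305)
  v7: (1-0.53)·(-1.04,-4.57) + 0.53·(-2.46,-6.71) = (-1.7926,-5.7042)
  v8: (1-0.53)·(1.88,-3.34) + 0.53·(2.44,-6.38) = (2.1768,-4.9512)
Perimeter = Σ |v_{i+1} − v_i|:
  edge 1→2: √(-0.7062² + 2.6446²) = 2.7373 (running 2.7373)
  edge 2→3: √(-3.1860² + 1.1934²) = 3.4022 (running 6.1394)
  edge 3→4: √(-4.5710² + -0.6037²) = 4.6107 (running 10.7501)
  edge 4→5: √(-1.1203² + -4.9324²) = 5.0580 (running 15.8082)
  edge 5→6: √(2.2772² + -3.6947²) = 4.3401 (running 20.1483)
  edge 6→7: √(1.5079² + -0.4737²) = 1.5806 (running 21.7288)
  edge 7→8: √(3.9694² + 0.7530²) = 4.0402 (running 25.7690)
  edge 8→1: √(1.8290² + 5.1135²) = 5.4308 (running 31.1998)
Perimeter = 31.1998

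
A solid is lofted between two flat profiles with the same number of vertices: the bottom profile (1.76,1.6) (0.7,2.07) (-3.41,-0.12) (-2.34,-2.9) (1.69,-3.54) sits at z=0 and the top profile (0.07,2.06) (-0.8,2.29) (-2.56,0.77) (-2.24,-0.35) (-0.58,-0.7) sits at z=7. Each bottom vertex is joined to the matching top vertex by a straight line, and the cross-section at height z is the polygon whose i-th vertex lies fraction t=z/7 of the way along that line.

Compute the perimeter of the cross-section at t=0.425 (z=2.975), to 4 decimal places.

Cross-section at t=0.425: each vertex is (1-t)·p0[i] + t·p1[i].
  v1: (1-0.425)·(1.76,1.6) + 0.425·(0.07,2.06) = (1.0417,1.7955)
  v2: (1-0.425)·(0.7,2.07) + 0.425·(-0.8,2.29) = (0.0625,2.1635)
  v3: (1-0.425)·(-3.41,-0.12) + 0.425·(-2.56,0.77) = (-3.0488,0.2582)
  v4: (1-0.425)·(-2.34,-2.9) + 0.425·(-2.24,-0.35) = (-2.2975,-1.8162)
  v5: (1-0.425)·(1.69,-3.54) + 0.425·(-0.58,-0.7) = (0.7252,-2.3330)
Perimeter = Σ |v_{i+1} − v_i|:
  edge 1→2: √(-0.9792² + 0.3680²) = 1.0461 (running 1.0461)
  edge 2→3: √(-3.1113² + -1.9053²) = 3.6483 (running 4.6944)
  edge 3→4: √(0.7513² + -2.0745²) = 2.2063 (running 6.9007)
  edge 4→5: √(3.0227² + -0.5168²) = 3.0666 (running 9.9673)
  edge 5→1: √(0.3165² + 4.1285²) = 4.1406 (running 14.1079)
Perimeter = 14.1079

Perimeter at t=0.425: 14.1079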